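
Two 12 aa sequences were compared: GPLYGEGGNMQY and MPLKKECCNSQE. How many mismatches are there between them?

The sequences differ at residues 1, 4, 5, 7, 8, 10, 12 (1-based) — 7 in total.

7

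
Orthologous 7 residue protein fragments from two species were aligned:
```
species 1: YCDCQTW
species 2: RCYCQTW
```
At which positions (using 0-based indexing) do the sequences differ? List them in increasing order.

0, 2

Differences at position 0 (Y→R), position 2 (D→Y).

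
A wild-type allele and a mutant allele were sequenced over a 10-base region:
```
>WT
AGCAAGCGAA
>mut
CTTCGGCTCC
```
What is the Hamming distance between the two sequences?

Comparing position by position, 8 positions differ: 1 (A/C), 2 (G/T), 3 (C/T), 4 (A/C), 5 (A/G), 8 (G/T), 9 (A/C), 10 (A/C).

8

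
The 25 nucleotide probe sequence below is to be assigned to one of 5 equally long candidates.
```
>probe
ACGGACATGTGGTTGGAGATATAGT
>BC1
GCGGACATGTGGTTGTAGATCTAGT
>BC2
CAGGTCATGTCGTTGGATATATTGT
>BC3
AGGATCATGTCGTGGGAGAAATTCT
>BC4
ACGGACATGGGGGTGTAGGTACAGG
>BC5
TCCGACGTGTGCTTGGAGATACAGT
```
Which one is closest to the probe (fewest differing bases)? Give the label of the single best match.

BC1

Hamming distances to probe — BC1: 3; BC2: 6; BC3: 8; BC4: 6; BC5: 5.
Smallest is BC1 with 3 mismatches.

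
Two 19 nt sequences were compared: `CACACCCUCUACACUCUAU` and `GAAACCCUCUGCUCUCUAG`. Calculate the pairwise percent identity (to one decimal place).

73.7%

5 positions differ (1, 3, 11, 13, 19), so 14 of 19 match: 14/19 = 73.68%.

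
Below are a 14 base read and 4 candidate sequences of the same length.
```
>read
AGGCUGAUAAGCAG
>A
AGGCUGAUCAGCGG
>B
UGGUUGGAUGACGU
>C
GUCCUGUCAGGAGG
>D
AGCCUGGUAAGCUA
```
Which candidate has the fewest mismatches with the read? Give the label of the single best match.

Hamming distances to read — A: 2; B: 9; C: 8; D: 4.
Smallest is A with 2 mismatches.

A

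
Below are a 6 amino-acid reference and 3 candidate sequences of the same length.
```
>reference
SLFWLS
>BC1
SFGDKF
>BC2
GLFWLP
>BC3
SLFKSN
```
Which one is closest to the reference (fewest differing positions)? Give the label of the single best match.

BC1 differs at 5 positions; BC2 differs at 2 positions; BC3 differs at 3 positions. The closest is BC2.

BC2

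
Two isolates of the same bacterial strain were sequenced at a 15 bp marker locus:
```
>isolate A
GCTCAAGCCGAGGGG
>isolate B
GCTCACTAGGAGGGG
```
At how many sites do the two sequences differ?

Comparing position by position, 4 sites differ: 6 (A/C), 7 (G/T), 8 (C/A), 9 (C/G).

4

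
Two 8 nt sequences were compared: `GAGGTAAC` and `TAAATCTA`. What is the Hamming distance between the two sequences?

6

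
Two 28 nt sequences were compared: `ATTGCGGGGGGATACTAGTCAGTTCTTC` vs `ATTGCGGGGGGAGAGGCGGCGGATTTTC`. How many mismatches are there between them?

Comparing position by position, 8 sites differ: 13 (T/G), 15 (C/G), 16 (T/G), 17 (A/C), 19 (T/G), 21 (A/G), 23 (T/A), 25 (C/T).

8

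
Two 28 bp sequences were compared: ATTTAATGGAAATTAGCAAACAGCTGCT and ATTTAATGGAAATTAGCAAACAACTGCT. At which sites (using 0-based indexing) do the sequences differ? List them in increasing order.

Differences at site 22 (G→A).

22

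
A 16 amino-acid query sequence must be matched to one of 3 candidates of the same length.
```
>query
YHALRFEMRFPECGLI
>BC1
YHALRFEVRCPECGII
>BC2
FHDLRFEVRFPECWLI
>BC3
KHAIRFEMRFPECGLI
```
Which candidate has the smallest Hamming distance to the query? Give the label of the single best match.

BC1 differs at 3 residues; BC2 differs at 4 residues; BC3 differs at 2 residues. The closest is BC3.

BC3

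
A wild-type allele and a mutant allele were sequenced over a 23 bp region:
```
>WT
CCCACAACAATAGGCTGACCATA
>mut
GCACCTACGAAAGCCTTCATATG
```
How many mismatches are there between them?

The sequences differ at positions 1, 3, 4, 6, 9, 11, 14, 17, 18, 19, 20, 23 (1-based) — 12 in total.

12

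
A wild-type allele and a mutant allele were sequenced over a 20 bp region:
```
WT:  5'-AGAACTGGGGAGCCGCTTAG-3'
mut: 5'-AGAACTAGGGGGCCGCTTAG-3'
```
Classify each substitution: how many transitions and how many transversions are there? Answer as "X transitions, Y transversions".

Transitions (purine↔purine or pyrimidine↔pyrimidine): 7 G→A, 11 A→G.
Transversions (purine↔pyrimidine): none.

2 transitions, 0 transversions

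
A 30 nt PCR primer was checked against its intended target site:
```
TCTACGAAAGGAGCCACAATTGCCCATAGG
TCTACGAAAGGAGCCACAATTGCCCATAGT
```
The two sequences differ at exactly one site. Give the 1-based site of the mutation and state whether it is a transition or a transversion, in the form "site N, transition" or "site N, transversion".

The sequences differ only at site 30: G→T (purine→pyrimidine), a transversion.

site 30, transversion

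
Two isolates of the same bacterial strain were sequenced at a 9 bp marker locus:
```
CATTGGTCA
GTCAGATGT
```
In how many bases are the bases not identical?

7

The sequences differ at bases 1, 2, 3, 4, 6, 8, 9 (1-based) — 7 in total.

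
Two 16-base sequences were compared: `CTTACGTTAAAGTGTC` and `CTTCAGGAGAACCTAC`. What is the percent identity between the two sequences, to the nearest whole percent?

44%

9 positions differ (4, 5, 7, 8, 9, 12, 13, 14, 15), so 7 of 16 match: 7/16 = 43.75%.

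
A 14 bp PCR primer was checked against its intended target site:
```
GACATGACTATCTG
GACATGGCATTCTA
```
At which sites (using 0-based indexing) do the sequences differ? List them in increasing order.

6, 8, 9, 13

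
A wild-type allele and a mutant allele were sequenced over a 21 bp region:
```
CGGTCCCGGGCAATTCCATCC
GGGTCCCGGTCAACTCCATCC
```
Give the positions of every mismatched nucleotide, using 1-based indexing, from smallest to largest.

Differences at position 1 (C→G), position 10 (G→T), position 14 (T→C).

1, 10, 14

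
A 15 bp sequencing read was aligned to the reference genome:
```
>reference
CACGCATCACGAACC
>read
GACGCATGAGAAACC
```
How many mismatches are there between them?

Comparing position by position, 4 positions differ: 1 (C/G), 8 (C/G), 10 (C/G), 11 (G/A).

4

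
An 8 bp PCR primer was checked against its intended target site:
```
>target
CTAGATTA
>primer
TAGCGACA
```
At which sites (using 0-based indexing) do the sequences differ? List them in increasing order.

Differences at site 0 (C→T), site 1 (T→A), site 2 (A→G), site 3 (G→C), site 4 (A→G), site 5 (T→A), site 6 (T→C).

0, 1, 2, 3, 4, 5, 6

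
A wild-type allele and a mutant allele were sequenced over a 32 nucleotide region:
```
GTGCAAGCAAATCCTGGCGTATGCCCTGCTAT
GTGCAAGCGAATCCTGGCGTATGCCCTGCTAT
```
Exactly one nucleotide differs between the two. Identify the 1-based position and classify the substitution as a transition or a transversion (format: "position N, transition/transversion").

position 9, transition

Position 9 changes A→G. A is a purine and G is a purine, so this is a transition.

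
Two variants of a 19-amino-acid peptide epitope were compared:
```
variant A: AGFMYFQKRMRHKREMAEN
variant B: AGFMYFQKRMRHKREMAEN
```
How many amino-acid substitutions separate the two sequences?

No positions differ; the sequences are identical.

0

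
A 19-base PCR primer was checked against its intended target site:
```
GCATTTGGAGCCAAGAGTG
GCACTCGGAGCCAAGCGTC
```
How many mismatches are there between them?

4

Comparing position by position, 4 sites differ: 4 (T/C), 6 (T/C), 16 (A/C), 19 (G/C).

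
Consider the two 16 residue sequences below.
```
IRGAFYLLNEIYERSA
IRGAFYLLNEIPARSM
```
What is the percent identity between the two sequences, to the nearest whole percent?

3 positions differ (12, 13, 16), so 13 of 16 match: 13/16 = 81.25%.

81%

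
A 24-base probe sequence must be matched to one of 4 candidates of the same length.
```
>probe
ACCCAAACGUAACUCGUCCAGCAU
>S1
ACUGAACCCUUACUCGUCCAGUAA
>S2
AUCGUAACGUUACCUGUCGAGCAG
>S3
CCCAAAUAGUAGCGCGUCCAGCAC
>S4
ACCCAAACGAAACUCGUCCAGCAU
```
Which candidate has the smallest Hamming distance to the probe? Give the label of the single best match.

Hamming distances to probe — S1: 7; S2: 8; S3: 7; S4: 1.
Smallest is S4 with 1 mismatch.

S4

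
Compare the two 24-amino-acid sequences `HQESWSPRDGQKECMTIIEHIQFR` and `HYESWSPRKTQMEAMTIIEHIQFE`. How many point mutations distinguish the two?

6

The sequences differ at positions 2, 9, 10, 12, 14, 24 (1-based) — 6 in total.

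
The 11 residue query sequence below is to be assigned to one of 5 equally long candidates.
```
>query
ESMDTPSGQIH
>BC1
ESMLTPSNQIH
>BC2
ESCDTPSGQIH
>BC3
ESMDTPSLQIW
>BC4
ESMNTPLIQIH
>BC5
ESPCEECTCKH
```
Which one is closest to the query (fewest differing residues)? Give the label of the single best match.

BC2

BC1 differs at 2 residues; BC2 differs at 1 residue; BC3 differs at 2 residues; BC4 differs at 3 residues; BC5 differs at 8 residues. The closest is BC2.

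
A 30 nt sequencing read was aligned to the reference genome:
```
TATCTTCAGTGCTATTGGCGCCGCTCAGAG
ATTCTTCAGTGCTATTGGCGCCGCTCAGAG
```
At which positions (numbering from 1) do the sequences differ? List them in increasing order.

Differences at position 1 (T→A), position 2 (A→T).

1, 2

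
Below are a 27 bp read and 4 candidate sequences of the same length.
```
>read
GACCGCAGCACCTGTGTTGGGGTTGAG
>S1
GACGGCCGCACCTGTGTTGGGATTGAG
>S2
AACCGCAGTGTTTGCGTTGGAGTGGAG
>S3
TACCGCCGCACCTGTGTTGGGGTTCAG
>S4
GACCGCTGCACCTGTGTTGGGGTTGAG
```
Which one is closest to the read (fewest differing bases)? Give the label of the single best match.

Hamming distances to read — S1: 3; S2: 8; S3: 3; S4: 1.
Smallest is S4 with 1 mismatch.

S4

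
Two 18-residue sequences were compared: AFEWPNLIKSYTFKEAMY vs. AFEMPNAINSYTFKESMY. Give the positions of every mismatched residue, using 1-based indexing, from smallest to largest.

Scanning 1-based: 4: W/M; 7: L/A; 9: K/N; 16: A/S.

4, 7, 9, 16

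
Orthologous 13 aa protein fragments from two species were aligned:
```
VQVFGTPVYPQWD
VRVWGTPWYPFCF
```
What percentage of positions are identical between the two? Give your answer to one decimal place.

Mismatches at positions 2, 4, 8, 11, 12, 13 (1-based): 6 of 13.
Identical positions: 7/13 = 53.85% → 53.8%.

53.8%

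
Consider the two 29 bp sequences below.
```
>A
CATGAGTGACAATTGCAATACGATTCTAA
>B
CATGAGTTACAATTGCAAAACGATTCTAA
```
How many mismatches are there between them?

2

The sequences differ at positions 8, 19 (1-based) — 2 in total.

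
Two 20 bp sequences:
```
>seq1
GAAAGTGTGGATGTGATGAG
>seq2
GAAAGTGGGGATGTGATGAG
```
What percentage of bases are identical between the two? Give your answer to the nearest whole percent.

95%

Mismatch at position 8 (1-based): 1 of 20.
Identical positions: 19/20 = 95% → 95%.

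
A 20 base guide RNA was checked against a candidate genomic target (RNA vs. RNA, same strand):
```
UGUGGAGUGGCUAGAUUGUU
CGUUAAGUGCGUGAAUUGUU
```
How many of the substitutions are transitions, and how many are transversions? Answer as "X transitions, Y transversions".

Transitions (purine↔purine or pyrimidine↔pyrimidine): 1 U→C, 5 G→A, 13 A→G, 14 G→A.
Transversions (purine↔pyrimidine): 4 G→U, 10 G→C, 11 C→G.

4 transitions, 3 transversions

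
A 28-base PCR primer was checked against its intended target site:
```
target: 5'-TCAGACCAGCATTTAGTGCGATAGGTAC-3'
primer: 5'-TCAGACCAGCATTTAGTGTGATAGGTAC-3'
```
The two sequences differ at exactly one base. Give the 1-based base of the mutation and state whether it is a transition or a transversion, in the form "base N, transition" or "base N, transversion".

Base 19 changes C→T. C is a pyrimidine and T is a pyrimidine, so this is a transition.

base 19, transition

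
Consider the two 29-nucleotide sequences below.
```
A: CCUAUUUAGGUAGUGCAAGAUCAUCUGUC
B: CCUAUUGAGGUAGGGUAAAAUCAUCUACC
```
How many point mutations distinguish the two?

6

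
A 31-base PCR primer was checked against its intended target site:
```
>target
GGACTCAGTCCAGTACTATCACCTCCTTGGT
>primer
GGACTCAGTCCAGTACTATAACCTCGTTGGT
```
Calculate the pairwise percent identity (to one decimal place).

93.5%

2 positions differ (20, 26), so 29 of 31 match: 29/31 = 93.55%.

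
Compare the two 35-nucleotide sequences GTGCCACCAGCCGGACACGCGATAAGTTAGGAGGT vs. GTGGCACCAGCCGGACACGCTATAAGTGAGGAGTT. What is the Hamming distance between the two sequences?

4

The sequences differ at bases 4, 21, 28, 34 (1-based) — 4 in total.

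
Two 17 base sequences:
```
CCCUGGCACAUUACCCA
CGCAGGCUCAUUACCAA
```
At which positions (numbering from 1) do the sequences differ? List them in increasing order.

2, 4, 8, 16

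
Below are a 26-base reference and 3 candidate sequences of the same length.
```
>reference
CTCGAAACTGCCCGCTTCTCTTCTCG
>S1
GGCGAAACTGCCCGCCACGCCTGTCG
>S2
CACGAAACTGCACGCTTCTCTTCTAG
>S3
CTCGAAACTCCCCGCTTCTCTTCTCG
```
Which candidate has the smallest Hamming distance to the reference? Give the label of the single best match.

S1 differs at 7 bases; S2 differs at 3 bases; S3 differs at 1 base. The closest is S3.

S3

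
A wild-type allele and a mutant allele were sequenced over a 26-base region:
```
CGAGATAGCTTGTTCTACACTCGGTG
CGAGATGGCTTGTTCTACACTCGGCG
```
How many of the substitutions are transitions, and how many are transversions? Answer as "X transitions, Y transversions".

2 transitions, 0 transversions

Mismatches (1-based):
position 7: A→G (purine→purine, transition)
position 25: T→C (pyrimidine→pyrimidine, transition)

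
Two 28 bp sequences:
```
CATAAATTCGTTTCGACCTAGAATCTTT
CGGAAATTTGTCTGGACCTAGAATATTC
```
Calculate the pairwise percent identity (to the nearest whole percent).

7 positions differ (2, 3, 9, 12, 14, 25, 28), so 21 of 28 match: 21/28 = 75%.

75%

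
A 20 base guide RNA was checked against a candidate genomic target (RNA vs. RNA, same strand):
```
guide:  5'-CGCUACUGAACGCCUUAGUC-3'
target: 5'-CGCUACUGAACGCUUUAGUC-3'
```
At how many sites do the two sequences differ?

1

Mismatches (1-based): site 14: C→U.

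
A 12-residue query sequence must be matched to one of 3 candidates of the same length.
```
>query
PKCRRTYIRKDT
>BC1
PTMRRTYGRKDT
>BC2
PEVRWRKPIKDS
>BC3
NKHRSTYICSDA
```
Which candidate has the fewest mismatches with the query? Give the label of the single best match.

BC1

Hamming distances to query — BC1: 3; BC2: 8; BC3: 6.
Smallest is BC1 with 3 mismatches.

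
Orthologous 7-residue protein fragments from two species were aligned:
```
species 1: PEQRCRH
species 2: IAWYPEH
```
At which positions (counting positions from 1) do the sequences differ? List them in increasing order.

Scanning 1-based: 1: P/I; 2: E/A; 3: Q/W; 4: R/Y; 5: C/P; 6: R/E.

1, 2, 3, 4, 5, 6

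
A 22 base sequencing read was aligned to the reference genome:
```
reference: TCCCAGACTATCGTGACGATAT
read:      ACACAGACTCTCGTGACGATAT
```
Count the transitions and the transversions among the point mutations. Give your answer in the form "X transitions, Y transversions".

Mismatches (1-based):
base 1: T→A (pyrimidine→purine, transversion)
base 3: C→A (pyrimidine→purine, transversion)
base 10: A→C (purine→pyrimidine, transversion)

0 transitions, 3 transversions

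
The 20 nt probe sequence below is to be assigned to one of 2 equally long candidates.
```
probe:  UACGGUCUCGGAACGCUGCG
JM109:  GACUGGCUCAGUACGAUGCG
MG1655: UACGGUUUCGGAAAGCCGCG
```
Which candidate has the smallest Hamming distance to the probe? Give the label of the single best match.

Hamming distances to probe — JM109: 6; MG1655: 3.
Smallest is MG1655 with 3 mismatches.

MG1655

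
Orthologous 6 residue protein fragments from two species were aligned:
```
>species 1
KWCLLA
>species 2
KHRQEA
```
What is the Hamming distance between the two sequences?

4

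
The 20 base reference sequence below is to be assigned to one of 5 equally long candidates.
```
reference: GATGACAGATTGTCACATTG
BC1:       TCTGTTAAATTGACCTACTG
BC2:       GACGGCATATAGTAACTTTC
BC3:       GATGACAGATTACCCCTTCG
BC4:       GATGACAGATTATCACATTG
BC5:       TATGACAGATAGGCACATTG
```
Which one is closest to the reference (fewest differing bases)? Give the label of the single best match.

BC1 differs at 9 bases; BC2 differs at 7 bases; BC3 differs at 5 bases; BC4 differs at 1 base; BC5 differs at 3 bases. The closest is BC4.

BC4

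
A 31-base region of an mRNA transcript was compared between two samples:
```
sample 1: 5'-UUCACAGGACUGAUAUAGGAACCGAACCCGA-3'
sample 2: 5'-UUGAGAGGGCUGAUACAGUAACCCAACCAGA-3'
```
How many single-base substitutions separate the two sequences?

Comparing position by position, 7 positions differ: 3 (C/G), 5 (C/G), 9 (A/G), 16 (U/C), 19 (G/U), 24 (G/C), 29 (C/A).

7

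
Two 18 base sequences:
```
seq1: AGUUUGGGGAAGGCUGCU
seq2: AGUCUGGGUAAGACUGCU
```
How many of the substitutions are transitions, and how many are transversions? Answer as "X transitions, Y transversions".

Mismatches (1-based):
base 4: U→C (pyrimidine→pyrimidine, transition)
base 9: G→U (purine→pyrimidine, transversion)
base 13: G→A (purine→purine, transition)

2 transitions, 1 transversion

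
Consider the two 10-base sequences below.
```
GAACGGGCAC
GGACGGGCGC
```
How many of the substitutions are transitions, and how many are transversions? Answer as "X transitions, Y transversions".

Transitions (purine↔purine or pyrimidine↔pyrimidine): 2 A→G, 9 A→G.
Transversions (purine↔pyrimidine): none.

2 transitions, 0 transversions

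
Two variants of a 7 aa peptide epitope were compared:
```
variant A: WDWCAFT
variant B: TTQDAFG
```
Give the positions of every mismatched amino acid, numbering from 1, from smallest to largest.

Differences at position 1 (W→T), position 2 (D→T), position 3 (W→Q), position 4 (C→D), position 7 (T→G).

1, 2, 3, 4, 7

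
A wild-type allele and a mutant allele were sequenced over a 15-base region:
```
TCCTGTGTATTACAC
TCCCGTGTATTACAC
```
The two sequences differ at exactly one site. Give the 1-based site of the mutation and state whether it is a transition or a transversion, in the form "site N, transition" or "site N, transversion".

site 4, transition

Site 4 changes T→C. T is a pyrimidine and C is a pyrimidine, so this is a transition.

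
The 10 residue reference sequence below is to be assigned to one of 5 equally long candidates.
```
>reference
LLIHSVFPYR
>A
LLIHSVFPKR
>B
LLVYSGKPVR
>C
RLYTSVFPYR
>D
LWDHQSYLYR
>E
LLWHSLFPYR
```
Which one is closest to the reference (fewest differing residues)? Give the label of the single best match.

A differs at 1 residue; B differs at 5 residues; C differs at 3 residues; D differs at 6 residues; E differs at 2 residues. The closest is A.

A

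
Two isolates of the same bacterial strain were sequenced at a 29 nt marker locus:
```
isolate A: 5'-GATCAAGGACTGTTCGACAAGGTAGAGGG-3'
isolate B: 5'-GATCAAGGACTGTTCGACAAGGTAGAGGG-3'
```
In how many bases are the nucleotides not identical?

No positions differ; the sequences are identical.

0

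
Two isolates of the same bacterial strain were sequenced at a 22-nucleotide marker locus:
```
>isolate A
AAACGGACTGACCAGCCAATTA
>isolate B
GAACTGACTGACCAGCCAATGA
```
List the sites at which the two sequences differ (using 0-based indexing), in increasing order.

0, 4, 20

Scanning 0-based: 0: A/G; 4: G/T; 20: T/G.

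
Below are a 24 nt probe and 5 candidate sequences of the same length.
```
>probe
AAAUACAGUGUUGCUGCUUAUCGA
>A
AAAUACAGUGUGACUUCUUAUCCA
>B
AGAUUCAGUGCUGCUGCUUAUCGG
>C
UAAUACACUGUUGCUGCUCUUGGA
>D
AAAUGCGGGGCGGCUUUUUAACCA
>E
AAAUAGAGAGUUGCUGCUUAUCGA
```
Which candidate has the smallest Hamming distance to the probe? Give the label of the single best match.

Hamming distances to probe — A: 4; B: 4; C: 5; D: 9; E: 2.
Smallest is E with 2 mismatches.

E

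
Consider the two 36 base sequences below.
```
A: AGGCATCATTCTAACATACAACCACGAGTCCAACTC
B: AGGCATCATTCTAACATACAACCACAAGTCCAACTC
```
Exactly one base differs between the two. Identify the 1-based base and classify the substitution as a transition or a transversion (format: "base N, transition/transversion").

Base 26 changes G→A. G is a purine and A is a purine, so this is a transition.

base 26, transition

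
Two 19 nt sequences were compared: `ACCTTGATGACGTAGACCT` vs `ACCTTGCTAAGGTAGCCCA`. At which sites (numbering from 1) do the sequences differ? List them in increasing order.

7, 9, 11, 16, 19

Scanning 1-based: 7: A/C; 9: G/A; 11: C/G; 16: A/C; 19: T/A.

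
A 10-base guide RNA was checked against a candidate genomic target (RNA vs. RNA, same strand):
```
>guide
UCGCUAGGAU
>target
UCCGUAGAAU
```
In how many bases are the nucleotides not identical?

3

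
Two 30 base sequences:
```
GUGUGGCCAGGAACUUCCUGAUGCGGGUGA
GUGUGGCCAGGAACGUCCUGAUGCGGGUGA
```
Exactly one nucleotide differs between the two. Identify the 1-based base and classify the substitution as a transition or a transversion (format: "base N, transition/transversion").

base 15, transversion

Base 15 changes U→G. U is a pyrimidine and G is a purine, so this is a transversion.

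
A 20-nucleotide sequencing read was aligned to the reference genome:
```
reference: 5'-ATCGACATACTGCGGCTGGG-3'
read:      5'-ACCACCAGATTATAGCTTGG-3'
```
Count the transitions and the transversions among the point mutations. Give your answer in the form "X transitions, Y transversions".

6 transitions, 3 transversions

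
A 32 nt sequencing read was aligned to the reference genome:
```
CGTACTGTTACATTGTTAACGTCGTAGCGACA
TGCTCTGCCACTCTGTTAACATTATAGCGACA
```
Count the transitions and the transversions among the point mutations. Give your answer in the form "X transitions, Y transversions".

Transitions (purine↔purine or pyrimidine↔pyrimidine): 1 C→T, 3 T→C, 8 T→C, 9 T→C, 13 T→C, 21 G→A, 23 C→T, 24 G→A.
Transversions (purine↔pyrimidine): 4 A→T, 12 A→T.

8 transitions, 2 transversions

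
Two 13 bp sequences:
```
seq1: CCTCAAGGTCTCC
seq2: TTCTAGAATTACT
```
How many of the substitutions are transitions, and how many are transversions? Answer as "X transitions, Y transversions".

Transitions (purine↔purine or pyrimidine↔pyrimidine): 1 C→T, 2 C→T, 3 T→C, 4 C→T, 6 A→G, 7 G→A, 8 G→A, 10 C→T, 13 C→T.
Transversions (purine↔pyrimidine): 11 T→A.

9 transitions, 1 transversion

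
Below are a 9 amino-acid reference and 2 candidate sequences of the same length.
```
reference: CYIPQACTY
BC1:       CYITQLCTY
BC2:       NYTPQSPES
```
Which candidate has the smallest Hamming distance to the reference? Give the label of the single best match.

BC1

Hamming distances to reference — BC1: 2; BC2: 6.
Smallest is BC1 with 2 mismatches.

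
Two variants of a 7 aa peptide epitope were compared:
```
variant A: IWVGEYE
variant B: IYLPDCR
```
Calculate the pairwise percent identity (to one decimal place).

14.3%

6 positions differ (2, 3, 4, 5, 6, 7), so 1 of 7 match: 1/7 = 14.29%.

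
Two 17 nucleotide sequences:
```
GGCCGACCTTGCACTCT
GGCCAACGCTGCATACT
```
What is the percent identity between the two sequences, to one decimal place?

70.6%

5 positions differ (5, 8, 9, 14, 15), so 12 of 17 match: 12/17 = 70.59%.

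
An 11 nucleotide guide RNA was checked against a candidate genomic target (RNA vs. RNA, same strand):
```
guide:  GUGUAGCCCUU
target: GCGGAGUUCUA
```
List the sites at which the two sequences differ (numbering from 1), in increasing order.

2, 4, 7, 8, 11

Differences at site 2 (U→C), site 4 (U→G), site 7 (C→U), site 8 (C→U), site 11 (U→A).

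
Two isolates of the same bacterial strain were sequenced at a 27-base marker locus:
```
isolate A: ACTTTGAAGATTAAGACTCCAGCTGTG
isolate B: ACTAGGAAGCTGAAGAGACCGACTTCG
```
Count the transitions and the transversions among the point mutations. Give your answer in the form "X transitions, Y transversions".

Mismatches (1-based):
position 4: T→A (pyrimidine→purine, transversion)
position 5: T→G (pyrimidine→purine, transversion)
position 10: A→C (purine→pyrimidine, transversion)
position 12: T→G (pyrimidine→purine, transversion)
position 17: C→G (pyrimidine→purine, transversion)
position 18: T→A (pyrimidine→purine, transversion)
position 21: A→G (purine→purine, transition)
position 22: G→A (purine→purine, transition)
position 25: G→T (purine→pyrimidine, transversion)
position 26: T→C (pyrimidine→pyrimidine, transition)

3 transitions, 7 transversions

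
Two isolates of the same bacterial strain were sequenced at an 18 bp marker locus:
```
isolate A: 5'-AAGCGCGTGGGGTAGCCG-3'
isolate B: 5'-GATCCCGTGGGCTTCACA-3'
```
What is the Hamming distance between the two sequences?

The sequences differ at positions 1, 3, 5, 12, 14, 15, 16, 18 (1-based) — 8 in total.

8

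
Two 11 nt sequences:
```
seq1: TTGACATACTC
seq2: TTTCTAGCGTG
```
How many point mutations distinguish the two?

7

The sequences differ at positions 3, 4, 5, 7, 8, 9, 11 (1-based) — 7 in total.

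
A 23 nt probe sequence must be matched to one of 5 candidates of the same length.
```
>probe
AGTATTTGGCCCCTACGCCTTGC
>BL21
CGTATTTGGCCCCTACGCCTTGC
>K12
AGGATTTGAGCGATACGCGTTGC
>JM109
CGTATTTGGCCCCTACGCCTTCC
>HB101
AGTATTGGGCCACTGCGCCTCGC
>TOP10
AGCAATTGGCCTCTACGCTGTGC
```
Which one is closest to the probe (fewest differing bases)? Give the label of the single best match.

BL21 differs at 1 base; K12 differs at 6 bases; JM109 differs at 2 bases; HB101 differs at 4 bases; TOP10 differs at 5 bases. The closest is BL21.

BL21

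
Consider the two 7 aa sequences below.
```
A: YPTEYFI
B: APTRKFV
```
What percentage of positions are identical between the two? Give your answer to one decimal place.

42.9%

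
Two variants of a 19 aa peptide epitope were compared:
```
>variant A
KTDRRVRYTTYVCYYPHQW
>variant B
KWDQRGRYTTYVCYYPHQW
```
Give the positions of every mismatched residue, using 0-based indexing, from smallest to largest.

Scanning 0-based: 1: T/W; 3: R/Q; 5: V/G.

1, 3, 5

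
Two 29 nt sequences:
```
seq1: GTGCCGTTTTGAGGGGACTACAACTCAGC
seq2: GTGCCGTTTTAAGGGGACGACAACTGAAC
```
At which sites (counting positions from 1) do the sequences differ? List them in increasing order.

11, 19, 26, 28

Scanning 1-based: 11: G/A; 19: T/G; 26: C/G; 28: G/A.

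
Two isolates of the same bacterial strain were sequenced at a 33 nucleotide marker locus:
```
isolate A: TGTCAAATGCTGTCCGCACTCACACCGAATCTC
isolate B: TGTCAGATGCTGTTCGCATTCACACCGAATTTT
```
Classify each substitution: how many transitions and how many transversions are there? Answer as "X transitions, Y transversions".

Transitions (purine↔purine or pyrimidine↔pyrimidine): 6 A→G, 14 C→T, 19 C→T, 31 C→T, 33 C→T.
Transversions (purine↔pyrimidine): none.

5 transitions, 0 transversions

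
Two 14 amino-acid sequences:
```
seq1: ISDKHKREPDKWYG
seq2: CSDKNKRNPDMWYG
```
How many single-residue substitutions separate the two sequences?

Mismatches (1-based): residue 1: I→C; residue 5: H→N; residue 8: E→N; residue 11: K→M.

4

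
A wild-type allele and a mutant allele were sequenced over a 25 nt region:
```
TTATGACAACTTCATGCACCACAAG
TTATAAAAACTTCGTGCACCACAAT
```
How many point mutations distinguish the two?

4

Mismatches (1-based): position 5: G→A; position 7: C→A; position 14: A→G; position 25: G→T.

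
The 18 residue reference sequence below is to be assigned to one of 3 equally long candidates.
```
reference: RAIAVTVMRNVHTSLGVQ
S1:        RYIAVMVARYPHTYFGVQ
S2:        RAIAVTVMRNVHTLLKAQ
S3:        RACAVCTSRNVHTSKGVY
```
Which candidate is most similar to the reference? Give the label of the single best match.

S2

S1 differs at 7 residues; S2 differs at 3 residues; S3 differs at 6 residues. The closest is S2.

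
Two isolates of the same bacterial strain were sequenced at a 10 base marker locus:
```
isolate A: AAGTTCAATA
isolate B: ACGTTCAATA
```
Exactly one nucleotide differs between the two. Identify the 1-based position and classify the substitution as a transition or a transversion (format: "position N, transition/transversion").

position 2, transversion

Position 2 changes A→C. A is a purine and C is a pyrimidine, so this is a transversion.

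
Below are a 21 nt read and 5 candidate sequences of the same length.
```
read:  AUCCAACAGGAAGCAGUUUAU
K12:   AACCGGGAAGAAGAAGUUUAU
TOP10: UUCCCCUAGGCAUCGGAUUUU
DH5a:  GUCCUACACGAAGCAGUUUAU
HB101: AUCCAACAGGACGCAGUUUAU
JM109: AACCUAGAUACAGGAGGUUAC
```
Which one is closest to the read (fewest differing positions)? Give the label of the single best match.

HB101

Hamming distances to read — K12: 6; TOP10: 9; DH5a: 3; HB101: 1; JM109: 9.
Smallest is HB101 with 1 mismatch.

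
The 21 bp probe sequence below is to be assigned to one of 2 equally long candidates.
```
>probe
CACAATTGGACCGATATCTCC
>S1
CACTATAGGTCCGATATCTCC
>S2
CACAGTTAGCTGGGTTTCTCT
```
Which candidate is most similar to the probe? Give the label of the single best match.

Hamming distances to probe — S1: 3; S2: 8.
Smallest is S1 with 3 mismatches.

S1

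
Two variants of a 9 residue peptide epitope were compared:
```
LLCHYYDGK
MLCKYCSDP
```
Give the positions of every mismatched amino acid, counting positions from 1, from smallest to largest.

Differences at position 1 (L→M), position 4 (H→K), position 6 (Y→C), position 7 (D→S), position 8 (G→D), position 9 (K→P).

1, 4, 6, 7, 8, 9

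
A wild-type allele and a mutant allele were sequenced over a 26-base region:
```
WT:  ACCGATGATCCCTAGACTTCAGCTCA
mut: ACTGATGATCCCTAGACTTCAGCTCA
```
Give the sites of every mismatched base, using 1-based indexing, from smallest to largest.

Scanning 1-based: 3: C/T.

3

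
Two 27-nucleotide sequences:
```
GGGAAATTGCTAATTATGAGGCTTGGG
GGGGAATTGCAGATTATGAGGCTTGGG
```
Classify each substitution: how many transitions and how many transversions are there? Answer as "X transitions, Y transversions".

2 transitions, 1 transversion

Transitions (purine↔purine or pyrimidine↔pyrimidine): 4 A→G, 12 A→G.
Transversions (purine↔pyrimidine): 11 T→A.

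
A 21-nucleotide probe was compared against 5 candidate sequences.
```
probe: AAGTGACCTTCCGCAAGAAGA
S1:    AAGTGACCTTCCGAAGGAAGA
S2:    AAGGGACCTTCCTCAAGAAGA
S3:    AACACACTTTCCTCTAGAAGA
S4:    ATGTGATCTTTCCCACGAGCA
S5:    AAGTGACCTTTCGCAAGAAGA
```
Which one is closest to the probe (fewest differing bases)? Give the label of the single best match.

S1 differs at 2 bases; S2 differs at 2 bases; S3 differs at 6 bases; S4 differs at 7 bases; S5 differs at 1 base. The closest is S5.

S5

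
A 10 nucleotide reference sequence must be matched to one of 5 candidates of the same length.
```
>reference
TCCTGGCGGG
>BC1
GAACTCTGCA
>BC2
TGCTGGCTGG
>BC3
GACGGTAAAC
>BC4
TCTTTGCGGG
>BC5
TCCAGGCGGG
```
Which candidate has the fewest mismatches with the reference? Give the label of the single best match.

BC5

Hamming distances to reference — BC1: 9; BC2: 2; BC3: 8; BC4: 2; BC5: 1.
Smallest is BC5 with 1 mismatch.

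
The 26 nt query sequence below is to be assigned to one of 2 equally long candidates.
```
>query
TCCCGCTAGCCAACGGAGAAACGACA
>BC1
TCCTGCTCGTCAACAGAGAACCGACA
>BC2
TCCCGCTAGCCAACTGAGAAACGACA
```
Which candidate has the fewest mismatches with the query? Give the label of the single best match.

BC2

BC1 differs at 5 sites; BC2 differs at 1 site. The closest is BC2.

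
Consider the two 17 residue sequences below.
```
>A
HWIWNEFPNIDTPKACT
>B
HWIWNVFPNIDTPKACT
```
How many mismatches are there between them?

1

Mismatches (1-based): position 6: E→V.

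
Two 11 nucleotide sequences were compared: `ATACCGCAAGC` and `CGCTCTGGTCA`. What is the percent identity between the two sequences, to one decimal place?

Mismatches at positions 1, 2, 3, 4, 6, 7, 8, 9, 10, 11 (1-based): 10 of 11.
Identical positions: 1/11 = 9.091% → 9.1%.

9.1%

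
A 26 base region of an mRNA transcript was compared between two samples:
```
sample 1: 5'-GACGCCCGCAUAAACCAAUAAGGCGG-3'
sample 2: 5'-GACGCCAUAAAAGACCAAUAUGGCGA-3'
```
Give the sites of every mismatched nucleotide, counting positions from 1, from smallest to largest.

Differences at site 7 (C→A), site 8 (G→U), site 9 (C→A), site 11 (U→A), site 13 (A→G), site 21 (A→U), site 26 (G→A).

7, 8, 9, 11, 13, 21, 26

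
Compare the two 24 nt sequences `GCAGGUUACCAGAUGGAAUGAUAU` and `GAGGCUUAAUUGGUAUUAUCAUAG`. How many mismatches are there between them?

Comparing position by position, 12 positions differ: 2 (C/A), 3 (A/G), 5 (G/C), 9 (C/A), 10 (C/U), 11 (A/U), 13 (A/G), 15 (G/A), 16 (G/U), 17 (A/U), 20 (G/C), 24 (U/G).

12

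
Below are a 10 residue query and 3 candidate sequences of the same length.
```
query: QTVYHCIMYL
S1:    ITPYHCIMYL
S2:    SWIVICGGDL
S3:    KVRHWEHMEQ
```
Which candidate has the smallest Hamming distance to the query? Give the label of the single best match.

S1 differs at 2 residues; S2 differs at 8 residues; S3 differs at 9 residues. The closest is S1.

S1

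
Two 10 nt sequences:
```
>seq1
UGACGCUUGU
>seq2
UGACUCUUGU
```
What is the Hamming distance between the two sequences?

1

The sequences differ at positions 5 (1-based) — 1 in total.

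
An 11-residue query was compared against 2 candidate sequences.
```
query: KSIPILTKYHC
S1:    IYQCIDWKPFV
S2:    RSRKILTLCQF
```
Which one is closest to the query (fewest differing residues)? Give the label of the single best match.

S2

S1 differs at 9 residues; S2 differs at 7 residues. The closest is S2.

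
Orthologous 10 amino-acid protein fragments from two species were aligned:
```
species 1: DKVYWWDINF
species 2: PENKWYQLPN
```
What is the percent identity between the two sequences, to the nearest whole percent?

10%

Mismatches at positions 1, 2, 3, 4, 6, 7, 8, 9, 10 (1-based): 9 of 10.
Identical positions: 1/10 = 10% → 10%.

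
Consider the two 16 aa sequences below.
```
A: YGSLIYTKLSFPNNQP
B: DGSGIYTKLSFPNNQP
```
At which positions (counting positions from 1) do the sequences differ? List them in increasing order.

1, 4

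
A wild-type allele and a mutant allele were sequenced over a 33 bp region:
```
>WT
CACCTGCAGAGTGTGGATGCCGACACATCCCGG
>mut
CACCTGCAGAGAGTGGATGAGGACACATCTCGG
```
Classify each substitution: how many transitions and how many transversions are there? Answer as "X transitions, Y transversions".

1 transition, 3 transversions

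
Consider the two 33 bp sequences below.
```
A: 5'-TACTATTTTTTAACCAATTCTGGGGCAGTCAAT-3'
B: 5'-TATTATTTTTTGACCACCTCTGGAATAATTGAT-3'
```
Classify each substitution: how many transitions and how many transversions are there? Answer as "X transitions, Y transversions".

Transitions (purine↔purine or pyrimidine↔pyrimidine): 3 C→T, 12 A→G, 18 T→C, 24 G→A, 25 G→A, 26 C→T, 28 G→A, 30 C→T, 31 A→G.
Transversions (purine↔pyrimidine): 17 A→C.

9 transitions, 1 transversion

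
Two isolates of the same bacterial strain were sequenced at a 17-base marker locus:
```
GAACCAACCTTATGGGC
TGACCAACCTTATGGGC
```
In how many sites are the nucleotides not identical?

Mismatches (1-based): site 1: G→T; site 2: A→G.

2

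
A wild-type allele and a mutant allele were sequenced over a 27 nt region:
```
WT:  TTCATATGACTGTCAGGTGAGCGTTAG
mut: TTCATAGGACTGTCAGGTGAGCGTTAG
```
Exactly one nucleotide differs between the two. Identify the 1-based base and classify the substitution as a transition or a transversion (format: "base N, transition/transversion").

base 7, transversion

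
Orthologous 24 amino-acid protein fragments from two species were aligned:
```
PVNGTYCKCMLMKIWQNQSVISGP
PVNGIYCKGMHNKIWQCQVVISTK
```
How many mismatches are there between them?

8

The sequences differ at residues 5, 9, 11, 12, 17, 19, 23, 24 (1-based) — 8 in total.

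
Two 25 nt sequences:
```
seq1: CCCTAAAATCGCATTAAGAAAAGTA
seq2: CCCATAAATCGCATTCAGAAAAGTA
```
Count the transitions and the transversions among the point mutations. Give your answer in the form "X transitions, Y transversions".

Transitions (purine↔purine or pyrimidine↔pyrimidine): none.
Transversions (purine↔pyrimidine): 4 T→A, 5 A→T, 16 A→C.

0 transitions, 3 transversions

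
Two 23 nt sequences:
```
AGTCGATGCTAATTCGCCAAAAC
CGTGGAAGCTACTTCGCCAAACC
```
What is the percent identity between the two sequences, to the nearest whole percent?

78%

Mismatches at positions 1, 4, 7, 12, 22 (1-based): 5 of 23.
Identical positions: 18/23 = 78.26% → 78%.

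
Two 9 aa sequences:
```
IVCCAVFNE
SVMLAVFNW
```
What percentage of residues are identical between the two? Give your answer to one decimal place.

55.6%

Mismatches at positions 1, 3, 4, 9 (1-based): 4 of 9.
Identical positions: 5/9 = 55.56% → 55.6%.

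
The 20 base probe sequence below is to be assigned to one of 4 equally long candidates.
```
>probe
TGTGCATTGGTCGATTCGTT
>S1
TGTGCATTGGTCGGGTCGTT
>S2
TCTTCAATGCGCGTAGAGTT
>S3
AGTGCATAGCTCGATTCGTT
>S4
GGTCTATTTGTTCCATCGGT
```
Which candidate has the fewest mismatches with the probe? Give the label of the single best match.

S1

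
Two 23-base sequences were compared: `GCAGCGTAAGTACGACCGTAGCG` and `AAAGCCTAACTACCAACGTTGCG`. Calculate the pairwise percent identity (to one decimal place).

69.6%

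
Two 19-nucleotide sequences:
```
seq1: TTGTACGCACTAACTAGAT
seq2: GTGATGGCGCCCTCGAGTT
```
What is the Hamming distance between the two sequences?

Comparing position by position, 10 positions differ: 1 (T/G), 4 (T/A), 5 (A/T), 6 (C/G), 9 (A/G), 11 (T/C), 12 (A/C), 13 (A/T), 15 (T/G), 18 (A/T).

10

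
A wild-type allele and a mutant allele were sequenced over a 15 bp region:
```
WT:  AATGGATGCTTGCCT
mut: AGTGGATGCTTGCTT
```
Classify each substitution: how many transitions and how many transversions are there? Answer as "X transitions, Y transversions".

Transitions (purine↔purine or pyrimidine↔pyrimidine): 2 A→G, 14 C→T.
Transversions (purine↔pyrimidine): none.

2 transitions, 0 transversions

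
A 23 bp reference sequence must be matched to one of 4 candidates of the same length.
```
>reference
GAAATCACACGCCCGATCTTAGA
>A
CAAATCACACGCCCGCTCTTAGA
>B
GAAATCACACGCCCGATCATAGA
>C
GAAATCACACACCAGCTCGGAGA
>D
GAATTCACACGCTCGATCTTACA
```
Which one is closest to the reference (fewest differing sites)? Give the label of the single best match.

B

A differs at 2 sites; B differs at 1 site; C differs at 5 sites; D differs at 3 sites. The closest is B.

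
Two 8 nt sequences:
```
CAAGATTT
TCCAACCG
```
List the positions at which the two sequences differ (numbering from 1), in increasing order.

1, 2, 3, 4, 6, 7, 8

Differences at position 1 (C→T), position 2 (A→C), position 3 (A→C), position 4 (G→A), position 6 (T→C), position 7 (T→C), position 8 (T→G).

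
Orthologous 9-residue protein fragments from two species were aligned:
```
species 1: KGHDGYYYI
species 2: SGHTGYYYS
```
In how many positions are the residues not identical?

Comparing position by position, 3 positions differ: 1 (K/S), 4 (D/T), 9 (I/S).

3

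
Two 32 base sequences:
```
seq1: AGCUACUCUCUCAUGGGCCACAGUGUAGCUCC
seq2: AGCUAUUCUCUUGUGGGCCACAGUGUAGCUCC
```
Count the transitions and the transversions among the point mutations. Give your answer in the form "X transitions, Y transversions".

3 transitions, 0 transversions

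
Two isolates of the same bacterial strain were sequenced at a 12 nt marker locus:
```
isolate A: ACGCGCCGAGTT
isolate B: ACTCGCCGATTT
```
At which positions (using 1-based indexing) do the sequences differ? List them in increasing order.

Differences at position 3 (G→T), position 10 (G→T).

3, 10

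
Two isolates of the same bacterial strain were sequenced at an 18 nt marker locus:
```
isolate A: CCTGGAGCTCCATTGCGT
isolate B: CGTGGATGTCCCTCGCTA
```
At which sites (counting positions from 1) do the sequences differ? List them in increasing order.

Differences at site 2 (C→G), site 7 (G→T), site 8 (C→G), site 12 (A→C), site 14 (T→C), site 17 (G→T), site 18 (T→A).

2, 7, 8, 12, 14, 17, 18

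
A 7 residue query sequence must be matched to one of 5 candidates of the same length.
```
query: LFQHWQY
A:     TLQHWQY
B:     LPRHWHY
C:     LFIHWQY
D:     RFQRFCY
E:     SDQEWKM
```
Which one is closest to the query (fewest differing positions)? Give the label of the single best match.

C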